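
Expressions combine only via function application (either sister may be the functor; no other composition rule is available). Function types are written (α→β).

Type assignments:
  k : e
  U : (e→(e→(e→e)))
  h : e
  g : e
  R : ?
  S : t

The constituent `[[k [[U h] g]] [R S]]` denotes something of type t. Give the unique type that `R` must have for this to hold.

[[k [[U h] g]] [R S]] must have type t. The sister [k [[U h] g]] has type e; that is not a function onto t, so [R S] must be the functor, of type (e→t).
[R S] must have type (e→t). The sister S has type t; that is not a function onto (e→t), so R must be the functor, of type (t→(e→t)).

(t→(e→t))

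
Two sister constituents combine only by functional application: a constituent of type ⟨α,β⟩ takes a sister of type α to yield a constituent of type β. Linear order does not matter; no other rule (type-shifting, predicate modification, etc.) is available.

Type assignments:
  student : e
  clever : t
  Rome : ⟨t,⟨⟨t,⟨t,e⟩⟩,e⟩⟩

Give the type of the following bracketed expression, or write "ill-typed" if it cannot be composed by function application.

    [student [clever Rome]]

[clever Rome]: ⟨t,⟨⟨t,⟨t,e⟩⟩,e⟩⟩ applied to t yields ⟨⟨t,⟨t,e⟩⟩,e⟩.
[student [clever Rome]]: e and ⟨⟨t,⟨t,e⟩⟩,e⟩ cannot combine by function application — type clash.

ill-typed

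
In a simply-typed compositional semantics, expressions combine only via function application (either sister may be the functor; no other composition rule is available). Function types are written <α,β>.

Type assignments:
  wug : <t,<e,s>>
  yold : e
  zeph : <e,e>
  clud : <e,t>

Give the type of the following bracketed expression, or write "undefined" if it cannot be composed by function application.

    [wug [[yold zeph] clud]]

<e,s>

[yold zeph]: functor zeph : <e,e>, argument yold : e; result e.
[[yold zeph] clud]: functor clud : <e,t>, argument [yold zeph] : e; result t.
[wug [[yold zeph] clud]]: functor wug : <t,<e,s>>, argument [[yold zeph] clud] : t; result <e,s>.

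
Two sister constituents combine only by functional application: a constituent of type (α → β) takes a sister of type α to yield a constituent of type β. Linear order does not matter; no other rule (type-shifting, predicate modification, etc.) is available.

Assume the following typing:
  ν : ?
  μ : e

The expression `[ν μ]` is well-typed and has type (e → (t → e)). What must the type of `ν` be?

(e → (e → (t → e)))

[ν μ] must have type (e → (t → e)). The sister μ has type e; that is not a function onto (e → (t → e)), so ν must be the functor, of type (e → (e → (t → e))).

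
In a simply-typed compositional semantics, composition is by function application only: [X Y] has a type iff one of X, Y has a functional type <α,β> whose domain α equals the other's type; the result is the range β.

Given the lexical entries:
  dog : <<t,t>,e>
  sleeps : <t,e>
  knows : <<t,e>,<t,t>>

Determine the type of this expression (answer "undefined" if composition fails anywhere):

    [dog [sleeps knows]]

e

At [sleeps knows], knows : <<t,e>,<t,t>> takes sleeps : <t,e>, giving <t,t>.
At [dog [sleeps knows]], dog : <<t,t>,e> takes [sleeps knows] : <t,t>, giving e.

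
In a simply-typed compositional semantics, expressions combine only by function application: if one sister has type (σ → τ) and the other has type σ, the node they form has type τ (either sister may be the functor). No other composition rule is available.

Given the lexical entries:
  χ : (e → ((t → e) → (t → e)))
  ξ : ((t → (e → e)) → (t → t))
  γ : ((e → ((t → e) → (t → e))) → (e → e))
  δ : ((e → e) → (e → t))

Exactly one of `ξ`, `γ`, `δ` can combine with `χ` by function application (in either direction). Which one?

γ

ξ : ((t → (e → e)) → (t → t)) — does not combine with χ.
γ — combines: γ : ((e → ((t → e) → (t → e))) → (e → e)) takes χ : (e → ((t → e) → (t → e))) as argument, giving (e → e).
δ : ((e → e) → (e → t)) — does not combine with χ.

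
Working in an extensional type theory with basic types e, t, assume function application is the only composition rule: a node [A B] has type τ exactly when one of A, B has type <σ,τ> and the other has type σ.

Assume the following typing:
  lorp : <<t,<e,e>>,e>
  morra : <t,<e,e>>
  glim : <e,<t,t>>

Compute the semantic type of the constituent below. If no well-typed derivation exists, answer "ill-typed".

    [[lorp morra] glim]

<t,t>

[lorp morra] — lorp of type <<t,<e,e>>,e> combines with morra of type <t,<e,e>>: type e.
[[lorp morra] glim] — glim of type <e,<t,t>> combines with [lorp morra] of type e: type <t,t>.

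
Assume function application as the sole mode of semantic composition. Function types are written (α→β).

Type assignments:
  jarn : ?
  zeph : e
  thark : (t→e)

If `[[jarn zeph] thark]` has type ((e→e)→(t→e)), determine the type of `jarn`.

(e→((t→e)→((e→e)→(t→e))))

At [[jarn zeph] thark] (required: ((e→e)→(t→e))): thark is (t→e), which is not a function with range ((e→e)→(t→e)); hence [jarn zeph] is the functor — type ((t→e)→((e→e)→(t→e))).
At [jarn zeph] (required: ((t→e)→((e→e)→(t→e)))): zeph is e, which is not a function with range ((t→e)→((e→e)→(t→e))); hence jarn is the functor — type (e→((t→e)→((e→e)→(t→e)))).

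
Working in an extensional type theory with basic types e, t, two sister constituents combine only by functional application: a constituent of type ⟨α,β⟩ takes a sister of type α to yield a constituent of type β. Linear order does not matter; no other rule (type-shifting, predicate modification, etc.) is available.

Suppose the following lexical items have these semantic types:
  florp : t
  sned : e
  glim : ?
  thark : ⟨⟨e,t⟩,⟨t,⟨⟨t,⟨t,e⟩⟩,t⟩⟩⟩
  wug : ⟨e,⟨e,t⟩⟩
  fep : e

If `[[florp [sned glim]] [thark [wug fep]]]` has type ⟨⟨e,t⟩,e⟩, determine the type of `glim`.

⟨e,⟨t,⟨⟨t,⟨⟨t,⟨t,e⟩⟩,t⟩⟩,⟨⟨e,t⟩,e⟩⟩⟩⟩

[[florp [sned glim]] [thark [wug fep]]] must have type ⟨⟨e,t⟩,e⟩. The sister [thark [wug fep]] has type ⟨t,⟨⟨t,⟨t,e⟩⟩,t⟩⟩; that is not a function onto ⟨⟨e,t⟩,e⟩, so [florp [sned glim]] must be the functor, of type ⟨⟨t,⟨⟨t,⟨t,e⟩⟩,t⟩⟩,⟨⟨e,t⟩,e⟩⟩.
[florp [sned glim]] must have type ⟨⟨t,⟨⟨t,⟨t,e⟩⟩,t⟩⟩,⟨⟨e,t⟩,e⟩⟩. The sister florp has type t; that is not a function onto ⟨⟨t,⟨⟨t,⟨t,e⟩⟩,t⟩⟩,⟨⟨e,t⟩,e⟩⟩, so [sned glim] must be the functor, of type ⟨t,⟨⟨t,⟨⟨t,⟨t,e⟩⟩,t⟩⟩,⟨⟨e,t⟩,e⟩⟩⟩.
[sned glim] must have type ⟨t,⟨⟨t,⟨⟨t,⟨t,e⟩⟩,t⟩⟩,⟨⟨e,t⟩,e⟩⟩⟩. The sister sned has type e; that is not a function onto ⟨t,⟨⟨t,⟨⟨t,⟨t,e⟩⟩,t⟩⟩,⟨⟨e,t⟩,e⟩⟩⟩, so glim must be the functor, of type ⟨e,⟨t,⟨⟨t,⟨⟨t,⟨t,e⟩⟩,t⟩⟩,⟨⟨e,t⟩,e⟩⟩⟩⟩.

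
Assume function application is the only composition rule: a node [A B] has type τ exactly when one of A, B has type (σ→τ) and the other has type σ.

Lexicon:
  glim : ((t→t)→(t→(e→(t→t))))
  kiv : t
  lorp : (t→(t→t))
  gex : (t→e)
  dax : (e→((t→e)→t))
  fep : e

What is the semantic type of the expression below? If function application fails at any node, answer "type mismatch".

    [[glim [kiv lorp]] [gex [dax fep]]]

[kiv lorp] — lorp of type (t→(t→t)) combines with kiv of type t: type (t→t).
[glim [kiv lorp]] — glim of type ((t→t)→(t→(e→(t→t)))) combines with [kiv lorp] of type (t→t): type (t→(e→(t→t))).
[dax fep] — dax of type (e→((t→e)→t)) combines with fep of type e: type ((t→e)→t).
[gex [dax fep]] — [dax fep] of type ((t→e)→t) combines with gex of type (t→e): type t.
[[glim [kiv lorp]] [gex [dax fep]]] — [glim [kiv lorp]] of type (t→(e→(t→t))) combines with [gex [dax fep]] of type t: type (e→(t→t)).

(e→(t→t))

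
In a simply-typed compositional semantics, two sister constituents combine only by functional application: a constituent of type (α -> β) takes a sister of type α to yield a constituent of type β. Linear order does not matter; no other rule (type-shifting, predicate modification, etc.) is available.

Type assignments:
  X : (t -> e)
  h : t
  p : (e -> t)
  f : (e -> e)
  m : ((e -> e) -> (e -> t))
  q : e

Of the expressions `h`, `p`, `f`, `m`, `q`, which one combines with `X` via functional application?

h

h — combines: X : (t -> e) takes h : t as argument, giving e.
p : (e -> t) — no; X wants t, and p wants e.
f : (e -> e) — no; X wants t, and f wants e.
m : ((e -> e) -> (e -> t)) — no; X wants t, and m wants (e -> e).
q : e — no; X wants t, and q wants nothing (atomic).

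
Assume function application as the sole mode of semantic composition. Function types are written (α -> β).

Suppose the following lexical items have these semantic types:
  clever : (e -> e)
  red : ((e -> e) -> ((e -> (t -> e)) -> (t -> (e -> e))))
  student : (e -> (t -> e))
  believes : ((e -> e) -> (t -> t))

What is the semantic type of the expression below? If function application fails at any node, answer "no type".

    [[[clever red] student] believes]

no type

[clever red]: ((e -> e) -> ((e -> (t -> e)) -> (t -> (e -> e)))) applied to (e -> e) yields ((e -> (t -> e)) -> (t -> (e -> e))).
[[clever red] student]: ((e -> (t -> e)) -> (t -> (e -> e))) applied to (e -> (t -> e)) yields (t -> (e -> e)).
[[[clever red] student] believes]: (t -> (e -> e)) and ((e -> e) -> (t -> t)) cannot combine by function application — type clash.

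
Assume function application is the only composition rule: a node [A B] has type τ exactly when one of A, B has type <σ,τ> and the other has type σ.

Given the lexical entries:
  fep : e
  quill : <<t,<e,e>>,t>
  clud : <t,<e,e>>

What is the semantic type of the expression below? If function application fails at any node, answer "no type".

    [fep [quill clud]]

[quill clud]: functor quill : <<t,<e,e>>,t>, argument clud : <t,<e,e>>; result t.
At [fep [quill clud]]: neither e nor t can take the other as argument; the node is ill-typed.

no type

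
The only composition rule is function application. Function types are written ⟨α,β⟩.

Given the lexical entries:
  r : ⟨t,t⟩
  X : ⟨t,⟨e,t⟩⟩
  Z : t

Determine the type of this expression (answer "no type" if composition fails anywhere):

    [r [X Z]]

no type

[X Z] — X of type ⟨t,⟨e,t⟩⟩ combines with Z of type t: type ⟨e,t⟩.
At [r [X Z]]: neither ⟨t,t⟩ nor ⟨e,t⟩ can take the other as argument; the node is ill-typed.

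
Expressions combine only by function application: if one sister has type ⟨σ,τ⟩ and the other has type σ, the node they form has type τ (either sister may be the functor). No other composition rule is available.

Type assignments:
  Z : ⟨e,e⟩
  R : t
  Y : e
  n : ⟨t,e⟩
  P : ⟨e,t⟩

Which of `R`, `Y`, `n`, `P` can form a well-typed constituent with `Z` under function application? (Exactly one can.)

R : t — neither side's domain matches the other.
Y — combines: Z : ⟨e,e⟩ takes Y : e as argument, giving e.
n : ⟨t,e⟩ — neither side's domain matches the other.
P : ⟨e,t⟩ — neither side's domain matches the other.

Y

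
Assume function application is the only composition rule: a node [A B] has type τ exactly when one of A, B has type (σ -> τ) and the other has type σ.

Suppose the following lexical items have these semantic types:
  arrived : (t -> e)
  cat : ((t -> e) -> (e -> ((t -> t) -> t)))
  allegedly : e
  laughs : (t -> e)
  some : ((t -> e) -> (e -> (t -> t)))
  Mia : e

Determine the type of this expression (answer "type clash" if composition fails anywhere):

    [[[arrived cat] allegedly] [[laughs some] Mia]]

t

[arrived cat]: ((t -> e) -> (e -> ((t -> t) -> t))) applied to (t -> e) yields (e -> ((t -> t) -> t)).
[[arrived cat] allegedly]: (e -> ((t -> t) -> t)) applied to e yields ((t -> t) -> t).
[laughs some]: ((t -> e) -> (e -> (t -> t))) applied to (t -> e) yields (e -> (t -> t)).
[[laughs some] Mia]: (e -> (t -> t)) applied to e yields (t -> t).
[[[arrived cat] allegedly] [[laughs some] Mia]]: ((t -> t) -> t) applied to (t -> t) yields t.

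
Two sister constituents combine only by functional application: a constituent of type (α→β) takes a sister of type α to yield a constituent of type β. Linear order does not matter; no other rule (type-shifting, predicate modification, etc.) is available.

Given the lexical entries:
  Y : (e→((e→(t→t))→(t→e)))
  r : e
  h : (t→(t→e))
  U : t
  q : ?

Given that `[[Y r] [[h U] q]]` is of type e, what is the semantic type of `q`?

At [[Y r] [[h U] q]] (required: e): [Y r] is ((e→(t→t))→(t→e)), which is not a function with range e; hence [[h U] q] is the functor — type (((e→(t→t))→(t→e))→e).
At [[h U] q] (required: (((e→(t→t))→(t→e))→e)): [h U] is (t→e), which is not a function with range (((e→(t→t))→(t→e))→e); hence q is the functor — type ((t→e)→(((e→(t→t))→(t→e))→e)).

((t→e)→(((e→(t→t))→(t→e))→e))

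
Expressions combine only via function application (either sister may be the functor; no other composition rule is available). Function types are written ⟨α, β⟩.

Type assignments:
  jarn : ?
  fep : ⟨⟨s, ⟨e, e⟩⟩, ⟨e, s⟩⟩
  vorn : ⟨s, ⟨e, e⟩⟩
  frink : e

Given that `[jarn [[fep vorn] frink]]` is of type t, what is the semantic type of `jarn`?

⟨s, t⟩

For [jarn [[fep vorn] frink]] to have type t with [[fep vorn] frink] of type s, jarn must be the function: jarn : ⟨s, t⟩.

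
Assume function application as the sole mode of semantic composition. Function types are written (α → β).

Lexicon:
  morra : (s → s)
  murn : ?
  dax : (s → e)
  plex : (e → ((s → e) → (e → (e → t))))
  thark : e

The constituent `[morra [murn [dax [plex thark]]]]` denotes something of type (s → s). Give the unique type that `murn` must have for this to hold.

At [morra [murn [dax [plex thark]]]] (required: (s → s)): morra is (s → s), which is not a function with range (s → s); hence [murn [dax [plex thark]]] is the functor — type ((s → s) → (s → s)).
At [murn [dax [plex thark]]] (required: ((s → s) → (s → s))): [dax [plex thark]] is (e → (e → t)), which is not a function with range ((s → s) → (s → s)); hence murn is the functor — type ((e → (e → t)) → ((s → s) → (s → s))).

((e → (e → t)) → ((s → s) → (s → s)))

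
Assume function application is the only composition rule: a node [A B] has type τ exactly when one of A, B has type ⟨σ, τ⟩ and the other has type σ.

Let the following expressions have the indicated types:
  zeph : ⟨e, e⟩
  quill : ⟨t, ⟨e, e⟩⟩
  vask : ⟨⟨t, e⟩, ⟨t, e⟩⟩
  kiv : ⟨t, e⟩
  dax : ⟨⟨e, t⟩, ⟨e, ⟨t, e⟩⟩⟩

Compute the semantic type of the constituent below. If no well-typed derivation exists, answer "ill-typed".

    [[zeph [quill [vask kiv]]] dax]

At [vask kiv], vask : ⟨⟨t, e⟩, ⟨t, e⟩⟩ takes kiv : ⟨t, e⟩, giving ⟨t, e⟩.
[quill [vask kiv]]: ⟨t, ⟨e, e⟩⟩ with ⟨t, e⟩ — neither is a function whose domain matches the other; composition fails here.

ill-typed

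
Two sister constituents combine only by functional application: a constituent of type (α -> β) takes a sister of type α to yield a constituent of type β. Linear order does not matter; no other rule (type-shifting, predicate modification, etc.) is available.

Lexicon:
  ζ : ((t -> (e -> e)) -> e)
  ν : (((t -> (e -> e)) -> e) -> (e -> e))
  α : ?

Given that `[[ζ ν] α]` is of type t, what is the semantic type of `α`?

((e -> e) -> t)

[[ζ ν] α] must have type t. The sister [ζ ν] has type (e -> e); that is not a function onto t, so α must be the functor, of type ((e -> e) -> t).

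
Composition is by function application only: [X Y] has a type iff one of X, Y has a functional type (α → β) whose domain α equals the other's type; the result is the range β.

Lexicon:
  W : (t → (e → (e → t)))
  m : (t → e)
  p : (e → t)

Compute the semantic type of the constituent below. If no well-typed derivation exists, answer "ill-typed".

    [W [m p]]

ill-typed

At [m p]: neither (t → e) nor (e → t) can take the other as argument; the node is ill-typed.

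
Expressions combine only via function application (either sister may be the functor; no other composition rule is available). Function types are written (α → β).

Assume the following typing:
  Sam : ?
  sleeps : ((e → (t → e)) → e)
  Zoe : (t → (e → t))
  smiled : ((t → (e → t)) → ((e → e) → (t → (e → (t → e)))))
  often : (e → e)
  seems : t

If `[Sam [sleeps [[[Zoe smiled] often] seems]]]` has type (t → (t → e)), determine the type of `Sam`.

For [Sam [sleeps [[[Zoe smiled] often] seems]]] to have type (t → (t → e)) with [sleeps [[[Zoe smiled] often] seems]] of type e, Sam must be the function: Sam : (e → (t → (t → e))).

(e → (t → (t → e)))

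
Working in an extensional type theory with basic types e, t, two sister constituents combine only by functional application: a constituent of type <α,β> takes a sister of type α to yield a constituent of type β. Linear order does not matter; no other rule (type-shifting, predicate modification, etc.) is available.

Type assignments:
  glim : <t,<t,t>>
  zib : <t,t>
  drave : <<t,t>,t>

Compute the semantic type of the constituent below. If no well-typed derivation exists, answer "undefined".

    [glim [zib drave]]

<t,t>

[zib drave]: drave is <<t,t>,t>, zib is <t,t>; result t.
[glim [zib drave]]: glim is <t,<t,t>>, [zib drave] is t; result <t,t>.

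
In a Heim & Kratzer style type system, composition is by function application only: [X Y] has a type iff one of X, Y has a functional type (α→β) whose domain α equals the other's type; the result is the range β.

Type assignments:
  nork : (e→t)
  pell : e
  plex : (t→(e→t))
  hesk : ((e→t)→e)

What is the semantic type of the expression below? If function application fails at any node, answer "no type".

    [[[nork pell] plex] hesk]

[nork pell]: functor nork : (e→t), argument pell : e; result t.
[[nork pell] plex]: functor plex : (t→(e→t)), argument [nork pell] : t; result (e→t).
[[[nork pell] plex] hesk]: functor hesk : ((e→t)→e), argument [[nork pell] plex] : (e→t); result e.

e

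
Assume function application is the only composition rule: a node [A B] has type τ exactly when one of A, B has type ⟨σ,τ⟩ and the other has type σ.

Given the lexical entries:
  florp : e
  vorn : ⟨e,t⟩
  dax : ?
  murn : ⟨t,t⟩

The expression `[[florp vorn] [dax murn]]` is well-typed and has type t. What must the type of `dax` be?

⟨⟨t,t⟩,⟨t,t⟩⟩

[[florp vorn] [dax murn]] must have type t. The sister [florp vorn] has type t; that is not a function onto t, so [dax murn] must be the functor, of type ⟨t,t⟩.
[dax murn] must have type ⟨t,t⟩. The sister murn has type ⟨t,t⟩; that is not a function onto ⟨t,t⟩, so dax must be the functor, of type ⟨⟨t,t⟩,⟨t,t⟩⟩.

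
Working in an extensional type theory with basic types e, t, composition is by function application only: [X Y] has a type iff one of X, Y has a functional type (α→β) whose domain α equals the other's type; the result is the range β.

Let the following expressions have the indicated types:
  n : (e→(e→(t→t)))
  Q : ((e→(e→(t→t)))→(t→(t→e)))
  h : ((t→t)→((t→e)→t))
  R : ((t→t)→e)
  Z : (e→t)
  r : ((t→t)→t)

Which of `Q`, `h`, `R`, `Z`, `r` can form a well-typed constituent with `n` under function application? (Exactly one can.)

Q — combines: Q : ((e→(e→(t→t)))→(t→(t→e))) takes n : (e→(e→(t→t))) as argument, giving (t→(t→e)).
h : ((t→t)→((t→e)→t)) — neither side's domain matches the other.
R : ((t→t)→e) — neither side's domain matches the other.
Z : (e→t) — neither side's domain matches the other.
r : ((t→t)→t) — neither side's domain matches the other.

Q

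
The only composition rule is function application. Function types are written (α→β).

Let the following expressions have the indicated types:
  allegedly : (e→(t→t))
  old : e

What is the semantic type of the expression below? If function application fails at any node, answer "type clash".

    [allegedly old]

(t→t)

At [allegedly old], allegedly : (e→(t→t)) takes old : e, giving (t→t).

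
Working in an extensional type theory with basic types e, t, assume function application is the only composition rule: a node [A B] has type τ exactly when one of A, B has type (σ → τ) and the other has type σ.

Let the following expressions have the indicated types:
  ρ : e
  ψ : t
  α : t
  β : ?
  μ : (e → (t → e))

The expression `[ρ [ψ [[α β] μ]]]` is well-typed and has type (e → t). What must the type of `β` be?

At [ρ [ψ [[α β] μ]]] (required: (e → t)): ρ is e, which is not a function with range (e → t); hence [ψ [[α β] μ]] is the functor — type (e → (e → t)).
At [ψ [[α β] μ]] (required: (e → (e → t))): ψ is t, which is not a function with range (e → (e → t)); hence [[α β] μ] is the functor — type (t → (e → (e → t))).
At [[α β] μ] (required: (t → (e → (e → t)))): μ is (e → (t → e)), which is not a function with range (t → (e → (e → t))); hence [α β] is the functor — type ((e → (t → e)) → (t → (e → (e → t)))).
At [α β] (required: ((e → (t → e)) → (t → (e → (e → t))))): α is t, which is not a function with range ((e → (t → e)) → (t → (e → (e → t)))); hence β is the functor — type (t → ((e → (t → e)) → (t → (e → (e → t))))).

(t → ((e → (t → e)) → (t → (e → (e → t)))))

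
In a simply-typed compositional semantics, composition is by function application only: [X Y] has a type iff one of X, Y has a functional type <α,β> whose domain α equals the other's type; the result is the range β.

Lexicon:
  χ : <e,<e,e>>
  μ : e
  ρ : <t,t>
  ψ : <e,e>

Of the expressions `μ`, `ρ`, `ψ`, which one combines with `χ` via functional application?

μ

μ — combines: χ : <e,<e,e>> takes μ : e as argument, giving <e,e>.
ρ : <t,t> — χ needs e; ρ needs t; neither fits.
ψ : <e,e> — χ needs e; ψ needs e; neither fits.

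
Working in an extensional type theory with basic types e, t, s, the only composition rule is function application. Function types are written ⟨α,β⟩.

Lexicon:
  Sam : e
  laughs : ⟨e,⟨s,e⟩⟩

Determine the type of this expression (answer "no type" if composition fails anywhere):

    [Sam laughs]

[Sam laughs]: laughs is ⟨e,⟨s,e⟩⟩, Sam is e; result ⟨s,e⟩.

⟨s,e⟩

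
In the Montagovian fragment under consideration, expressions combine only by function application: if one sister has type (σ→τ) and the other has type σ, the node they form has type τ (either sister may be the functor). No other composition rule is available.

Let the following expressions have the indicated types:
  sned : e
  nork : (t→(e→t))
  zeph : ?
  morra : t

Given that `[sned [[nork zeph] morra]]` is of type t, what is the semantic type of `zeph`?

((t→(e→t))→(t→(e→t)))

[sned [[nork zeph] morra]] is required to be t. sned : e cannot yield t as functor, so [[nork zeph] morra] : (e→t).
[[nork zeph] morra] is required to be (e→t). morra : t cannot yield (e→t) as functor, so [nork zeph] : (t→(e→t)).
[nork zeph] is required to be (t→(e→t)). nork : (t→(e→t)) cannot yield (t→(e→t)) as functor, so zeph : ((t→(e→t))→(t→(e→t))).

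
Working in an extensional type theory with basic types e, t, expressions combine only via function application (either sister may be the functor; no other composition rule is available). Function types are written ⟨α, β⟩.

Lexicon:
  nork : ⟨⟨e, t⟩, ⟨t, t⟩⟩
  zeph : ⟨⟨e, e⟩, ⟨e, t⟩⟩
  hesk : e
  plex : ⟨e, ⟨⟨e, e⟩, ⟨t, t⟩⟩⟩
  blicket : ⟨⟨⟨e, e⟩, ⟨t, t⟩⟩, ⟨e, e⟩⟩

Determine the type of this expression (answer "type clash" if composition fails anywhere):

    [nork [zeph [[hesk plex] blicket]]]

[hesk plex]: plex is ⟨e, ⟨⟨e, e⟩, ⟨t, t⟩⟩⟩, hesk is e; result ⟨⟨e, e⟩, ⟨t, t⟩⟩.
[[hesk plex] blicket]: blicket is ⟨⟨⟨e, e⟩, ⟨t, t⟩⟩, ⟨e, e⟩⟩, [hesk plex] is ⟨⟨e, e⟩, ⟨t, t⟩⟩; result ⟨e, e⟩.
[zeph [[hesk plex] blicket]]: zeph is ⟨⟨e, e⟩, ⟨e, t⟩⟩, [[hesk plex] blicket] is ⟨e, e⟩; result ⟨e, t⟩.
[nork [zeph [[hesk plex] blicket]]]: nork is ⟨⟨e, t⟩, ⟨t, t⟩⟩, [zeph [[hesk plex] blicket]] is ⟨e, t⟩; result ⟨t, t⟩.

⟨t, t⟩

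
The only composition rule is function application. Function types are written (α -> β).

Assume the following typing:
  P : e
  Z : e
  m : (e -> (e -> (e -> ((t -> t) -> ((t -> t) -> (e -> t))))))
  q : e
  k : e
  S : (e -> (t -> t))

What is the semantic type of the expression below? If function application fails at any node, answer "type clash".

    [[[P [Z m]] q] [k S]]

((t -> t) -> (e -> t))

[Z m]: (e -> (e -> (e -> ((t -> t) -> ((t -> t) -> (e -> t)))))) applied to e yields (e -> (e -> ((t -> t) -> ((t -> t) -> (e -> t))))).
[P [Z m]]: (e -> (e -> ((t -> t) -> ((t -> t) -> (e -> t))))) applied to e yields (e -> ((t -> t) -> ((t -> t) -> (e -> t)))).
[[P [Z m]] q]: (e -> ((t -> t) -> ((t -> t) -> (e -> t)))) applied to e yields ((t -> t) -> ((t -> t) -> (e -> t))).
[k S]: (e -> (t -> t)) applied to e yields (t -> t).
[[[P [Z m]] q] [k S]]: ((t -> t) -> ((t -> t) -> (e -> t))) applied to (t -> t) yields ((t -> t) -> (e -> t)).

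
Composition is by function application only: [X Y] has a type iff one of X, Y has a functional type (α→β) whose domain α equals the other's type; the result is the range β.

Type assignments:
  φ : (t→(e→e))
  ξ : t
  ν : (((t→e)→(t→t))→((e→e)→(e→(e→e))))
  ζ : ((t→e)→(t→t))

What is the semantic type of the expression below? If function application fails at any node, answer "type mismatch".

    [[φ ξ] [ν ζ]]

[φ ξ] — φ of type (t→(e→e)) combines with ξ of type t: type (e→e).
[ν ζ] — ν of type (((t→e)→(t→t))→((e→e)→(e→(e→e)))) combines with ζ of type ((t→e)→(t→t)): type ((e→e)→(e→(e→e))).
[[φ ξ] [ν ζ]] — [ν ζ] of type ((e→e)→(e→(e→e))) combines with [φ ξ] of type (e→e): type (e→(e→e)).

(e→(e→e))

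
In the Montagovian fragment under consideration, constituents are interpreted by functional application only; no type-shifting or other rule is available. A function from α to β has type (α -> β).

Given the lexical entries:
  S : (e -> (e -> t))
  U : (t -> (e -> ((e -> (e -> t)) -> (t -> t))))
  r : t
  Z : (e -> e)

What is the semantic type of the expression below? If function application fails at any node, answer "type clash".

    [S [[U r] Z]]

[U r]: U is (t -> (e -> ((e -> (e -> t)) -> (t -> t)))), r is t; result (e -> ((e -> (e -> t)) -> (t -> t))).
[[U r] Z]: (e -> ((e -> (e -> t)) -> (t -> t))) and (e -> e) cannot combine by function application — type clash.

type clash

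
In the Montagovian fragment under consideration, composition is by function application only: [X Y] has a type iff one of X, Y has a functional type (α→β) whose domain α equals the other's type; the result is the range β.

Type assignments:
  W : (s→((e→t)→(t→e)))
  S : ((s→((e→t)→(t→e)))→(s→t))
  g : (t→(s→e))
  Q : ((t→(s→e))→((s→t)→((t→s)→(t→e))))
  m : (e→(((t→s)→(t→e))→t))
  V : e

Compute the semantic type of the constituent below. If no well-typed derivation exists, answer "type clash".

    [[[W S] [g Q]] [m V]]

[W S]: S is ((s→((e→t)→(t→e)))→(s→t)), W is (s→((e→t)→(t→e))); result (s→t).
[g Q]: Q is ((t→(s→e))→((s→t)→((t→s)→(t→e)))), g is (t→(s→e)); result ((s→t)→((t→s)→(t→e))).
[[W S] [g Q]]: [g Q] is ((s→t)→((t→s)→(t→e))), [W S] is (s→t); result ((t→s)→(t→e)).
[m V]: m is (e→(((t→s)→(t→e))→t)), V is e; result (((t→s)→(t→e))→t).
[[[W S] [g Q]] [m V]]: [m V] is (((t→s)→(t→e))→t), [[W S] [g Q]] is ((t→s)→(t→e)); result t.

t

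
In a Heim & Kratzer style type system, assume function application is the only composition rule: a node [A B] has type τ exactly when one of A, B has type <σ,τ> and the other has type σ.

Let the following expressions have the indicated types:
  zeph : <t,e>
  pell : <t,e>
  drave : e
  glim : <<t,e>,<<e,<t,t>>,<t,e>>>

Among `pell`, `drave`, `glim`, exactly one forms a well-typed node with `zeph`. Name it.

glim

pell : <t,e> — neither side's domain matches the other.
drave : e — neither side's domain matches the other.
glim — combines: glim : <<t,e>,<<e,<t,t>>,<t,e>>> takes zeph : <t,e> as argument, giving <<e,<t,t>>,<t,e>>.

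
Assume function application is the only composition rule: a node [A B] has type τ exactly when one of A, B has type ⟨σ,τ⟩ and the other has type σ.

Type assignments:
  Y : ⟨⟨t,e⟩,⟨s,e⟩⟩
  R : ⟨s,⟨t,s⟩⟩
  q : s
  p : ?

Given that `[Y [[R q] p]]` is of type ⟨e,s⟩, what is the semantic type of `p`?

[Y [[R q] p]] is required to be ⟨e,s⟩. Y : ⟨⟨t,e⟩,⟨s,e⟩⟩ cannot yield ⟨e,s⟩ as functor, so [[R q] p] : ⟨⟨⟨t,e⟩,⟨s,e⟩⟩,⟨e,s⟩⟩.
[[R q] p] is required to be ⟨⟨⟨t,e⟩,⟨s,e⟩⟩,⟨e,s⟩⟩. [R q] : ⟨t,s⟩ cannot yield ⟨⟨⟨t,e⟩,⟨s,e⟩⟩,⟨e,s⟩⟩ as functor, so p : ⟨⟨t,s⟩,⟨⟨⟨t,e⟩,⟨s,e⟩⟩,⟨e,s⟩⟩⟩.

⟨⟨t,s⟩,⟨⟨⟨t,e⟩,⟨s,e⟩⟩,⟨e,s⟩⟩⟩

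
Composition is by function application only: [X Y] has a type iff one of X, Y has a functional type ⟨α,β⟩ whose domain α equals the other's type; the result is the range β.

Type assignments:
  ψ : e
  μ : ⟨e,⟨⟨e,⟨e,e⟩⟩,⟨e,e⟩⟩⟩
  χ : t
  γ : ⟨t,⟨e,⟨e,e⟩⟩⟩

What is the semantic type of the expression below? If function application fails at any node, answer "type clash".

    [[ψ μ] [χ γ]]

⟨e,e⟩

[ψ μ]: μ is ⟨e,⟨⟨e,⟨e,e⟩⟩,⟨e,e⟩⟩⟩, ψ is e; result ⟨⟨e,⟨e,e⟩⟩,⟨e,e⟩⟩.
[χ γ]: γ is ⟨t,⟨e,⟨e,e⟩⟩⟩, χ is t; result ⟨e,⟨e,e⟩⟩.
[[ψ μ] [χ γ]]: [ψ μ] is ⟨⟨e,⟨e,e⟩⟩,⟨e,e⟩⟩, [χ γ] is ⟨e,⟨e,e⟩⟩; result ⟨e,e⟩.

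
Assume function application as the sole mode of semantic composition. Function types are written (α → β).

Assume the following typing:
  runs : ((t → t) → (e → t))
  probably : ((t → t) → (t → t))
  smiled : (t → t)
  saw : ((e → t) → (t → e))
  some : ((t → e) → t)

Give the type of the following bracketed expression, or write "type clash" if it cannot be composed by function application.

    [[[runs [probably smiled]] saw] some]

[probably smiled]: functor probably : ((t → t) → (t → t)), argument smiled : (t → t); result (t → t).
[runs [probably smiled]]: functor runs : ((t → t) → (e → t)), argument [probably smiled] : (t → t); result (e → t).
[[runs [probably smiled]] saw]: functor saw : ((e → t) → (t → e)), argument [runs [probably smiled]] : (e → t); result (t → e).
[[[runs [probably smiled]] saw] some]: functor some : ((t → e) → t), argument [[runs [probably smiled]] saw] : (t → e); result t.

t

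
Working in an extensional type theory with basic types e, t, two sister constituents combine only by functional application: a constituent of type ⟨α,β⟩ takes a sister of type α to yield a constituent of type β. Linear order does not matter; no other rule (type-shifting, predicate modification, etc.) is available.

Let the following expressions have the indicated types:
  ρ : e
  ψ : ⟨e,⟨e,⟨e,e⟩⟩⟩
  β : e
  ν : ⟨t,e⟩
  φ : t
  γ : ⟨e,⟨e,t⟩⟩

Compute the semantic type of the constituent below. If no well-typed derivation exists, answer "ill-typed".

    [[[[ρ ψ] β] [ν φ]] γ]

[ρ ψ]: ψ is ⟨e,⟨e,⟨e,e⟩⟩⟩, ρ is e; result ⟨e,⟨e,e⟩⟩.
[[ρ ψ] β]: [ρ ψ] is ⟨e,⟨e,e⟩⟩, β is e; result ⟨e,e⟩.
[ν φ]: ν is ⟨t,e⟩, φ is t; result e.
[[[ρ ψ] β] [ν φ]]: [[ρ ψ] β] is ⟨e,e⟩, [ν φ] is e; result e.
[[[[ρ ψ] β] [ν φ]] γ]: γ is ⟨e,⟨e,t⟩⟩, [[[ρ ψ] β] [ν φ]] is e; result ⟨e,t⟩.

⟨e,t⟩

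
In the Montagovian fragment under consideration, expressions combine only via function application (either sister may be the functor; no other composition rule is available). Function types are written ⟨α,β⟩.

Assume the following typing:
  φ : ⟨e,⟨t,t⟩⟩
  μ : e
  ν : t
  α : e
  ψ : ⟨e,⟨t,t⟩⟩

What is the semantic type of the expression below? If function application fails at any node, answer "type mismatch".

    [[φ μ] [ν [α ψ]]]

[φ μ]: φ is ⟨e,⟨t,t⟩⟩, μ is e; result ⟨t,t⟩.
[α ψ]: ψ is ⟨e,⟨t,t⟩⟩, α is e; result ⟨t,t⟩.
[ν [α ψ]]: [α ψ] is ⟨t,t⟩, ν is t; result t.
[[φ μ] [ν [α ψ]]]: [φ μ] is ⟨t,t⟩, [ν [α ψ]] is t; result t.

t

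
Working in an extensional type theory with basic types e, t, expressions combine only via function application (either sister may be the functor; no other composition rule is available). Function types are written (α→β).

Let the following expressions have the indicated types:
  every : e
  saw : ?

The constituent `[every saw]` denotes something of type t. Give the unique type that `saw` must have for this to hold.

(e→t)

[every saw] must have type t. The sister every has type e; that is not a function onto t, so saw must be the functor, of type (e→t).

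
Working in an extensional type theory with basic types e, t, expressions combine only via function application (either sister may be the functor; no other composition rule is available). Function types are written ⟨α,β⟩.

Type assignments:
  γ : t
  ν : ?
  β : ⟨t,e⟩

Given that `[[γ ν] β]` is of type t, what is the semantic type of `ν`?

[[γ ν] β] is required to be t. β : ⟨t,e⟩ cannot yield t as functor, so [γ ν] : ⟨⟨t,e⟩,t⟩.
[γ ν] is required to be ⟨⟨t,e⟩,t⟩. γ : t cannot yield ⟨⟨t,e⟩,t⟩ as functor, so ν : ⟨t,⟨⟨t,e⟩,t⟩⟩.

⟨t,⟨⟨t,e⟩,t⟩⟩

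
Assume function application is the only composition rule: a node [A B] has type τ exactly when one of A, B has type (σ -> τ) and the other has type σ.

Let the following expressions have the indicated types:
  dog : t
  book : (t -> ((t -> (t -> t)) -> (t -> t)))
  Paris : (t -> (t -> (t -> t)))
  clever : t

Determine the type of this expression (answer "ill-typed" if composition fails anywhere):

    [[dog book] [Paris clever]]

[dog book]: (t -> ((t -> (t -> t)) -> (t -> t))) applied to t yields ((t -> (t -> t)) -> (t -> t)).
[Paris clever]: (t -> (t -> (t -> t))) applied to t yields (t -> (t -> t)).
[[dog book] [Paris clever]]: ((t -> (t -> t)) -> (t -> t)) applied to (t -> (t -> t)) yields (t -> t).

(t -> t)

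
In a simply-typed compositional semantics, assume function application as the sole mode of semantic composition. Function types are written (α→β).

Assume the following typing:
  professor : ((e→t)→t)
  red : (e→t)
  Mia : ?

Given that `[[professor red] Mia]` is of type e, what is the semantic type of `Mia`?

(t→e)

At [[professor red] Mia] (required: e): [professor red] is t, which is not a function with range e; hence Mia is the functor — type (t→e).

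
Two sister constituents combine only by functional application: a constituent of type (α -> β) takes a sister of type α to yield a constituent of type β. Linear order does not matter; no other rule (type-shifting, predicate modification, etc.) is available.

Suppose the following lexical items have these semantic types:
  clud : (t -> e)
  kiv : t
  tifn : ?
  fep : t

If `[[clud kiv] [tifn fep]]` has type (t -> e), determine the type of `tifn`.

(t -> (e -> (t -> e)))

[[clud kiv] [tifn fep]] is required to be (t -> e). [clud kiv] : e cannot yield (t -> e) as functor, so [tifn fep] : (e -> (t -> e)).
[tifn fep] is required to be (e -> (t -> e)). fep : t cannot yield (e -> (t -> e)) as functor, so tifn : (t -> (e -> (t -> e))).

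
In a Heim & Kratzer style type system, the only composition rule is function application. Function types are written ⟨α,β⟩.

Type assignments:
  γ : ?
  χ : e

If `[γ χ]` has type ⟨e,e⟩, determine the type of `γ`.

⟨e,⟨e,e⟩⟩

[γ χ] is required to be ⟨e,e⟩. χ : e cannot yield ⟨e,e⟩ as functor, so γ : ⟨e,⟨e,e⟩⟩.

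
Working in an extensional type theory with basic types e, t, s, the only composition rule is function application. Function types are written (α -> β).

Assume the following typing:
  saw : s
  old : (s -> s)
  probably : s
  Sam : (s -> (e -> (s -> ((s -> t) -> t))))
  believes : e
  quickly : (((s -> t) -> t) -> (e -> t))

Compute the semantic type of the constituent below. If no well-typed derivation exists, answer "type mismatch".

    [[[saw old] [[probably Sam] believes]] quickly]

At [saw old], old : (s -> s) takes saw : s, giving s.
At [probably Sam], Sam : (s -> (e -> (s -> ((s -> t) -> t)))) takes probably : s, giving (e -> (s -> ((s -> t) -> t))).
At [[probably Sam] believes], [probably Sam] : (e -> (s -> ((s -> t) -> t))) takes believes : e, giving (s -> ((s -> t) -> t)).
At [[saw old] [[probably Sam] believes]], [[probably Sam] believes] : (s -> ((s -> t) -> t)) takes [saw old] : s, giving ((s -> t) -> t).
At [[[saw old] [[probably Sam] believes]] quickly], quickly : (((s -> t) -> t) -> (e -> t)) takes [[saw old] [[probably Sam] believes]] : ((s -> t) -> t), giving (e -> t).

(e -> t)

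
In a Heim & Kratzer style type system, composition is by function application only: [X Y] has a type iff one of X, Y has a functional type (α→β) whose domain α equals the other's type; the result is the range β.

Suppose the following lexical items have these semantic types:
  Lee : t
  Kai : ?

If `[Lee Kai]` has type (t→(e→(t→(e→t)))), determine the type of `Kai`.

[Lee Kai] is required to be (t→(e→(t→(e→t)))). Lee : t cannot yield (t→(e→(t→(e→t)))) as functor, so Kai : (t→(t→(e→(t→(e→t))))).

(t→(t→(e→(t→(e→t)))))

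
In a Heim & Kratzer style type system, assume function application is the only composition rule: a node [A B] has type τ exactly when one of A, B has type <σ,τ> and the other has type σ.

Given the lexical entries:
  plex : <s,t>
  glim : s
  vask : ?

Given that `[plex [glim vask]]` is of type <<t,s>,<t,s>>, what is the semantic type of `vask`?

For [plex [glim vask]] to have type <<t,s>,<t,s>> with plex of type <s,t>, [glim vask] must be the function: [glim vask] : <<s,t>,<<t,s>,<t,s>>>.
For [glim vask] to have type <<s,t>,<<t,s>,<t,s>>> with glim of type s, vask must be the function: vask : <s,<<s,t>,<<t,s>,<t,s>>>>.

<s,<<s,t>,<<t,s>,<t,s>>>>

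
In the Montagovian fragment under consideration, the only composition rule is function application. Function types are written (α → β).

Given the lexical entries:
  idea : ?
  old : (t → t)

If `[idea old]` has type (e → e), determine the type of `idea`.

((t → t) → (e → e))

At [idea old] (required: (e → e)): old is (t → t), which is not a function with range (e → e); hence idea is the functor — type ((t → t) → (e → e)).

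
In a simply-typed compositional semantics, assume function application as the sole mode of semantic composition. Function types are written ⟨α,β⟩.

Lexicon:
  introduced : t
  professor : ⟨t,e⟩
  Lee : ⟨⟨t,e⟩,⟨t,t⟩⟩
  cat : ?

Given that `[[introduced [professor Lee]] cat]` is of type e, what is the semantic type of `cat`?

[[introduced [professor Lee]] cat] is required to be e. [introduced [professor Lee]] : t cannot yield e as functor, so cat : ⟨t,e⟩.

⟨t,e⟩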